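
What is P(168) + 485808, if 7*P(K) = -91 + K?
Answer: 485819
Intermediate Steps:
P(K) = -13 + K/7 (P(K) = (-91 + K)/7 = -13 + K/7)
P(168) + 485808 = (-13 + (⅐)*168) + 485808 = (-13 + 24) + 485808 = 11 + 485808 = 485819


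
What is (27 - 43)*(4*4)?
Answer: -256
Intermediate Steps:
(27 - 43)*(4*4) = -16*16 = -256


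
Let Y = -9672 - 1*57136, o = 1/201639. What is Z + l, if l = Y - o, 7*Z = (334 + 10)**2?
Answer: -70436535487/1411473 ≈ -49903.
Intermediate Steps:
o = 1/201639 ≈ 4.9594e-6
Y = -66808 (Y = -9672 - 57136 = -66808)
Z = 118336/7 (Z = (334 + 10)**2/7 = (1/7)*344**2 = (1/7)*118336 = 118336/7 ≈ 16905.)
l = -13471098313/201639 (l = -66808 - 1*1/201639 = -66808 - 1/201639 = -13471098313/201639 ≈ -66808.)
Z + l = 118336/7 - 13471098313/201639 = -70436535487/1411473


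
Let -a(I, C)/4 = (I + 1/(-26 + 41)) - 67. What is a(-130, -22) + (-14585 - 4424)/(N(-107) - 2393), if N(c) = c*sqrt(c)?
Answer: 27607052509/34757460 - 2033963*I*sqrt(107)/6951492 ≈ 794.28 - 3.0266*I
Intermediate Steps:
N(c) = c**(3/2)
a(I, C) = 4016/15 - 4*I (a(I, C) = -4*((I + 1/(-26 + 41)) - 67) = -4*((I + 1/15) - 67) = -4*((1/15 + I) - 67) = -4*(-1004/15 + I) = 4016/15 - 4*I)
a(-130, -22) + (-14585 - 4424)/(N(-107) - 2393) = (4016/15 - 4*(-130)) + (-14585 - 4424)/((-107)**(3/2) - 2393) = (4016/15 + 520) - 19009/(-107*I*sqrt(107) - 2393) = 11816/15 - 19009/(-2393 - 107*I*sqrt(107))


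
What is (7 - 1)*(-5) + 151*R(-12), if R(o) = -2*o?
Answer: 3594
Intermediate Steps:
(7 - 1)*(-5) + 151*R(-12) = (7 - 1)*(-5) + 151*(-2*(-12)) = 6*(-5) + 151*24 = -30 + 3624 = 3594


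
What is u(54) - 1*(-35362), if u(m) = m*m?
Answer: 38278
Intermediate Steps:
u(m) = m²
u(54) - 1*(-35362) = 54² - 1*(-35362) = 2916 + 35362 = 38278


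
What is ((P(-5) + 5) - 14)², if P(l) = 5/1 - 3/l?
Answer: 289/25 ≈ 11.560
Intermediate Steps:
P(l) = 5 - 3/l (P(l) = 5*1 - 3/l = 5 - 3/l)
((P(-5) + 5) - 14)² = (((5 - 3/(-5)) + 5) - 14)² = (((5 - 3*(-⅕)) + 5) - 14)² = (((5 + ⅗) + 5) - 14)² = ((28/5 + 5) - 14)² = (53/5 - 14)² = (-17/5)² = 289/25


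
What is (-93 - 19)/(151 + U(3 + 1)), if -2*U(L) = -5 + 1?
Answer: -112/153 ≈ -0.73203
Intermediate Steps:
U(L) = 2 (U(L) = -(-5 + 1)/2 = -½*(-4) = 2)
(-93 - 19)/(151 + U(3 + 1)) = (-93 - 19)/(151 + 2) = -112/153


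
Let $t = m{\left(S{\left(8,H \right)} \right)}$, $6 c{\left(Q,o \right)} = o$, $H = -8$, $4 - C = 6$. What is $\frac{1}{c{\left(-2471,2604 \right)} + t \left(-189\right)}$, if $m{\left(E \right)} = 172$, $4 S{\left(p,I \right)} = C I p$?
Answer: $- \frac{1}{32074} \approx -3.1178 \cdot 10^{-5}$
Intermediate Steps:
$C = -2$ ($C = 4 - 6 = -2$)
$c{\left(Q,o \right)} = \frac{o}{6}$
$S{\left(p,I \right)} = - \frac{I p}{2}$ ($S{\left(p,I \right)} = \frac{- 2 I p}{4} = \frac{\left(-2\right) I p}{4} = - \frac{I p}{2}$)
$t = 172$
$\frac{1}{c{\left(-2471,2604 \right)} + t \left(-189\right)} = \frac{1}{\frac{1}{6} \cdot 2604 + 172 \left(-189\right)} = \frac{1}{434 - 32508} = \frac{1}{-32074} = - \frac{1}{32074}$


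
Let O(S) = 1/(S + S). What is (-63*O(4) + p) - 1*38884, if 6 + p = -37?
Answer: -311479/8 ≈ -38935.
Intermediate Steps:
O(S) = 1/(2*S)
p = -43 (p = -6 - 37 = -43)
(-63*O(4) + p) - 1*38884 = (-63/(2*4) - 43) - 1*38884 = (-63/(2*4) - 43) - 38884 = (-63*⅛ - 43) - 38884 = (-63/8 - 43) - 38884 = -407/8 - 38884 = -311479/8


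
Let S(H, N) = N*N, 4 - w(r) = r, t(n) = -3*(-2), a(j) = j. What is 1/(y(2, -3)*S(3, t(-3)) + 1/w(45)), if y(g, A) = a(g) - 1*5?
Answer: -41/4429 ≈ -0.0092572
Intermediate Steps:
t(n) = 6
w(r) = 4 - r
S(H, N) = N²
y(g, A) = -5 + g (y(g, A) = g - 1*5 = g - 5 = -5 + g)
1/(y(2, -3)*S(3, t(-3)) + 1/w(45)) = 1/((-5 + 2)*6² + 1/(4 - 1*45)) = 1/(-3*36 + 1/(4 - 45)) = 1/(-108 + 1/(-41)) = 1/(-108 - 1/41) = 1/(-4429/41) = -41/4429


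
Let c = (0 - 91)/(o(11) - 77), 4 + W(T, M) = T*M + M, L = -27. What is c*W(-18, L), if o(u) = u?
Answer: 41405/66 ≈ 627.35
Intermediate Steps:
W(T, M) = -4 + M + M*T (W(T, M) = -4 + (T*M + M) = -4 + (M*T + M) = -4 + (M + M*T) = -4 + M + M*T)
c = 91/66 (c = (0 - 91)/(11 - 77) = -91/(-66) = -91*(-1/66) = 91/66 ≈ 1.3788)
c*W(-18, L) = 91*(-4 - 27 - 27*(-18))/66 = 91*(-4 - 27 + 486)/66 = (91/66)*455 = 41405/66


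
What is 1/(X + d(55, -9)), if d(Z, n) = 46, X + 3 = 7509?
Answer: 1/7552 ≈ 0.00013242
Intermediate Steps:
X = 7506 (X = -3 + 7509 = 7506)
1/(X + d(55, -9)) = 1/(7506 + 46) = 1/7552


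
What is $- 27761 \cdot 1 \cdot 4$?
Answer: $-111044$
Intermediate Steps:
$- 27761 \cdot 1 \cdot 4 = \left(-27761\right) 4 = -111044$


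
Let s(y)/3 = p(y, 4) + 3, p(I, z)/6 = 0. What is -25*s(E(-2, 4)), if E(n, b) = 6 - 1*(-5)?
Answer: -225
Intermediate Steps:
p(I, z) = 0 (p(I, z) = 6*0 = 0)
E(n, b) = 11 (E(n, b) = 6 + 5 = 11)
s(y) = 9 (s(y) = 3*(0 + 3) = 3*3 = 9)
-25*s(E(-2, 4)) = -25*9 = -225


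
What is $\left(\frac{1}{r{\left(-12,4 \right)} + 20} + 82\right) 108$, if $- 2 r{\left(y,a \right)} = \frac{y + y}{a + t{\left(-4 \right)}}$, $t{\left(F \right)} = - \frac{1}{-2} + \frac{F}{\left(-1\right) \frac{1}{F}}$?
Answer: $\frac{965925}{109} \approx 8861.7$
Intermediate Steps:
$t{\left(F \right)} = \frac{1}{2} - F^{2}$ ($t{\left(F \right)} = \left(-1\right) \left(- \frac{1}{2}\right) + F \left(- F\right) = \frac{1}{2} - F^{2}$)
$r{\left(y,a \right)} = - \frac{y}{- \frac{31}{2} + a}$ ($r{\left(y,a \right)} = - \frac{\left(y + y\right) \frac{1}{a + \left(\frac{1}{2} - \left(-4\right)^{2}\right)}}{2} = - \frac{2 y \frac{1}{a + \left(\frac{1}{2} - 16\right)}}{2} = - \frac{2 y \frac{1}{a - \frac{31}{2}}}{2} = - \frac{2 y \frac{1}{- \frac{31}{2} + a}}{2} = - \frac{y}{- \frac{31}{2} + a}$)
$\left(\frac{1}{r{\left(-12,4 \right)} + 20} + 82\right) 108 = \left(\frac{1}{\left(-2\right) \left(-12\right) \frac{1}{-31 + 2 \cdot 4} + 20} + 82\right) 108 = \left(\frac{1}{\left(-2\right) \left(-12\right) \frac{1}{-31 + 8} + 20} + 82\right) 108 = \left(\frac{1}{\left(-2\right) \left(-12\right) \frac{1}{-23} + 20} + 82\right) 108 = \left(\frac{1}{\left(-2\right) \left(-12\right) \left(- \frac{1}{23}\right) + 20} + 82\right) 108 = \left(\frac{1}{- \frac{24}{23} + 20} + 82\right) 108 = \left(\frac{1}{\frac{436}{23}} + 82\right) 108 = \left(\frac{23}{436} + 82\right) 108 = \frac{35775}{436} \cdot 108 = \frac{965925}{109}$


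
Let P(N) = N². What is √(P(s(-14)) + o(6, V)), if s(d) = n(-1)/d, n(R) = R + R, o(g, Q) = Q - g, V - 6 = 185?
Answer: √9066/7 ≈ 13.602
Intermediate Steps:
V = 191 (V = 6 + 185 = 191)
n(R) = 2*R
s(d) = -2/d (s(d) = (2*(-1))/d = -2/d)
√(P(s(-14)) + o(6, V)) = √((-2/(-14))² + (191 - 1*6)) = √((-2*(-1/14))² + (191 - 6)) = √((⅐)² + 185) = √(1/49 + 185) = √(9066/49) = √9066/7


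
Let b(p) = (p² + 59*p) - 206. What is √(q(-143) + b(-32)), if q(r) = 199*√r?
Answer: √(-1070 + 199*I*√143) ≈ 27.742 + 42.89*I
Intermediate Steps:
b(p) = -206 + p² + 59*p
√(q(-143) + b(-32)) = √(199*√(-143) + (-206 + (-32)² + 59*(-32))) = √(199*(I*√143) + (-206 + 1024 - 1888)) = √(199*I*√143 - 1070) = √(-1070 + 199*I*√143)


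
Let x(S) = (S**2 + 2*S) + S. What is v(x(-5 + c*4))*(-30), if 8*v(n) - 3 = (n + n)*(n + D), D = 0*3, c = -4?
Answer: -4286565/4 ≈ -1.0716e+6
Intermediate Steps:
D = 0
x(S) = S**2 + 3*S
v(n) = 3/8 + n**2/4 (v(n) = 3/8 + ((n + n)*(n + 0))/8 = 3/8 + ((2*n)*n)/8 = 3/8 + (2*n**2)/8 = 3/8 + n**2/4)
v(x(-5 + c*4))*(-30) = (3/8 + ((-5 - 4*4)*(3 + (-5 - 4*4)))**2/4)*(-30) = (3/8 + ((-5 - 16)*(3 + (-5 - 16)))**2/4)*(-30) = (3/8 + (-21*(3 - 21))**2/4)*(-30) = (3/8 + (-21*(-18))**2/4)*(-30) = (3/8 + (1/4)*378**2)*(-30) = (3/8 + (1/4)*142884)*(-30) = (3/8 + 35721)*(-30) = (285771/8)*(-30) = -4286565/4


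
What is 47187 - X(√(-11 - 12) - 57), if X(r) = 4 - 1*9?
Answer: 47192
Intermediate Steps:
X(r) = -5 (X(r) = 4 - 9 = -5)
47187 - X(√(-11 - 12) - 57) = 47187 - 1*(-5) = 47187 + 5 = 47192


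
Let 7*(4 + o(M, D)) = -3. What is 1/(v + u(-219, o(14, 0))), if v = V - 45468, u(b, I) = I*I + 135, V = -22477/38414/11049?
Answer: -20797378014/942399655339189 ≈ -2.2069e-5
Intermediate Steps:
V = -22477/424436286 (V = -22477*1/38414*(1/11049) = -22477/38414*1/11049 = -22477/424436286 ≈ -5.2957e-5)
o(M, D) = -31/7 (o(M, D) = -4 + (1/7)*(-3) = -4 - 3/7 = -31/7)
u(b, I) = 135 + I**2 (u(b, I) = I**2 + 135 = 135 + I**2)
v = -19298269074325/424436286 (v = -22477/424436286 - 45468 = -19298269074325/424436286 ≈ -45468.)
1/(v + u(-219, o(14, 0))) = 1/(-19298269074325/424436286 + (135 + (-31/7)**2)) = 1/(-19298269074325/424436286 + (135 + 961/49)) = 1/(-19298269074325/424436286 + 7576/49) = 1/(-942399655339189/20797378014) = -20797378014/942399655339189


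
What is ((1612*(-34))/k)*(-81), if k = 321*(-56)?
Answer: -184977/749 ≈ -246.97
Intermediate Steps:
k = -17976
((1612*(-34))/k)*(-81) = ((1612*(-34))/(-17976))*(-81) = -54808*(-1/17976)*(-81) = (6851/2247)*(-81) = -184977/749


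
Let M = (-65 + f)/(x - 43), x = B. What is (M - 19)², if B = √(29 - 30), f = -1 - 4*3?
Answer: 252744883/855625 - 1240044*I/855625 ≈ 295.39 - 1.4493*I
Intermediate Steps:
f = -13 (f = -1 - 12 = -13)
B = I (B = √(-1) = I ≈ 1.0*I)
x = I ≈ 1.0*I
M = -39*(-43 - I)/925 (M = (-65 - 13)/(I - 43) = -78*(-43 - I)/1850 = -39*(-43 - I)/925 ≈ 1.813 + 0.042162*I)
(M - 19)² = ((1677/925 + 39*I/925) - 19)² = (-15898/925 + 39*I/925)²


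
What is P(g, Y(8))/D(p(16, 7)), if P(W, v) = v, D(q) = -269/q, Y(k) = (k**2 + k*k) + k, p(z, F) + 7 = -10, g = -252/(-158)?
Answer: 2312/269 ≈ 8.5948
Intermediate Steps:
g = 126/79 (g = -252*(-1/158) = 126/79 ≈ 1.5949)
p(z, F) = -17 (p(z, F) = -7 - 10 = -17)
Y(k) = k + 2*k**2 (Y(k) = (k**2 + k**2) + k = 2*k**2 + k = k + 2*k**2)
P(g, Y(8))/D(p(16, 7)) = (8*(1 + 2*8))/((-269/(-17))) = (8*(1 + 16))/((-269*(-1/17))) = (8*17)/(269/17) = 136*(17/269) = 2312/269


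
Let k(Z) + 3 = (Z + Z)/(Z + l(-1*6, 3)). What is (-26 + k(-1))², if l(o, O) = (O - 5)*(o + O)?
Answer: 21609/25 ≈ 864.36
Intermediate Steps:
l(o, O) = (-5 + O)*(O + o)
k(Z) = -3 + 2*Z/(6 + Z) (k(Z) = -3 + (Z + Z)/(Z + (3² - 5*3 - (-5)*6 + 3*(-1*6))) = -3 + (2*Z)/(Z + (9 - 15 - 5*(-6) + 3*(-6))) = -3 + (2*Z)/(Z + (9 - 15 + 30 - 18)) = -3 + (2*Z)/(Z + 6) = -3 + (2*Z)/(6 + Z) = -3 + 2*Z/(6 + Z))
(-26 + k(-1))² = (-26 + (-18 - 1*(-1))/(6 - 1))² = (-26 + (-18 + 1)/5)² = (-26 + (⅕)*(-17))² = (-26 - 17/5)² = (-147/5)² = 21609/25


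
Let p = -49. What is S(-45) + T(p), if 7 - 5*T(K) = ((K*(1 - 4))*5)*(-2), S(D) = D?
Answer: 1252/5 ≈ 250.40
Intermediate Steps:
T(K) = 7/5 - 6*K (T(K) = 7/5 - (K*(1 - 4))*5*(-2)/5 = 7/5 - (K*(-3))*5*(-2)/5 = 7/5 - -3*K*5*(-2)/5 = 7/5 - (-15*K)*(-2)/5 = 7/5 - 6*K)
S(-45) + T(p) = -45 + (7/5 - 6*(-49)) = -45 + (7/5 + 294) = -45 + 1477/5 = 1252/5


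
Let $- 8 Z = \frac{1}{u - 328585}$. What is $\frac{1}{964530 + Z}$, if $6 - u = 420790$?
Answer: $\frac{5994952}{5782311052561} \approx 1.0368 \cdot 10^{-6}$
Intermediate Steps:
$u = -420784$ ($u = 6 - 420790 = -420784$)
$Z = \frac{1}{5994952}$ ($Z = - \frac{1}{8 \left(-420784 - 328585\right)} = - \frac{1}{8 \left(-749369\right)} = \left(- \frac{1}{8}\right) \left(- \frac{1}{749369}\right) = \frac{1}{5994952} \approx 1.6681 \cdot 10^{-7}$)
$\frac{1}{964530 + Z} = \frac{1}{964530 + \frac{1}{5994952}} = \frac{1}{\frac{5782311052561}{5994952}} = \frac{5994952}{5782311052561}$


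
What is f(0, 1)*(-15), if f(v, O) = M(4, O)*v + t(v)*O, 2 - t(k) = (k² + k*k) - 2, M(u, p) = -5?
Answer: -60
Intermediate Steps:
t(k) = 4 - 2*k² (t(k) = 2 - ((k² + k*k) - 2) = 2 - ((k² + k²) - 2) = 2 - (2*k² - 2) = 2 - (-2 + 2*k²) = 2 + (2 - 2*k²) = 4 - 2*k²)
f(v, O) = -5*v + O*(4 - 2*v²) (f(v, O) = -5*v + (4 - 2*v²)*O = -5*v + O*(4 - 2*v²))
f(0, 1)*(-15) = (-5*0 - 2*1*(-2 + 0²))*(-15) = (0 - 2*1*(-2 + 0))*(-15) = (0 - 2*1*(-2))*(-15) = (0 + 4)*(-15) = 4*(-15) = -60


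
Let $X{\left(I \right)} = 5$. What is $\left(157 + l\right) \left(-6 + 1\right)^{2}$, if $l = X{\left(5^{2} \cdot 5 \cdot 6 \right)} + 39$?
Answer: $5025$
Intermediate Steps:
$l = 44$ ($l = 5 + 39 = 44$)
$\left(157 + l\right) \left(-6 + 1\right)^{2} = \left(157 + 44\right) \left(-6 + 1\right)^{2} = 201 \left(-5\right)^{2} = 201 \cdot 25 = 5025$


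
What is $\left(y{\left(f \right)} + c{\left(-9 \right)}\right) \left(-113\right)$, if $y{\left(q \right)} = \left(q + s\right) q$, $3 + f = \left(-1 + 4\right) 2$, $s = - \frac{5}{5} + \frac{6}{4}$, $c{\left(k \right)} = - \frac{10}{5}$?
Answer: $- \frac{1921}{2} \approx -960.5$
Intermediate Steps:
$c{\left(k \right)} = -2$ ($c{\left(k \right)} = \left(-10\right) \frac{1}{5} = -2$)
$s = \frac{1}{2}$ ($s = \left(-5\right) \frac{1}{5} + 6 \cdot \frac{1}{4} = -1 + \frac{3}{2} = \frac{1}{2} \approx 0.5$)
$f = 3$ ($f = -3 + \left(-1 + 4\right) 2 = -3 + 3 \cdot 2 = -3 + 6 = 3$)
$y{\left(q \right)} = q \left(\frac{1}{2} + q\right)$ ($y{\left(q \right)} = \left(q + \frac{1}{2}\right) q = \left(\frac{1}{2} + q\right) q = q \left(\frac{1}{2} + q\right)$)
$\left(y{\left(f \right)} + c{\left(-9 \right)}\right) \left(-113\right) = \left(3 \left(\frac{1}{2} + 3\right) - 2\right) \left(-113\right) = \left(3 \cdot \frac{7}{2} - 2\right) \left(-113\right) = \left(\frac{21}{2} - 2\right) \left(-113\right) = \frac{17}{2} \left(-113\right) = - \frac{1921}{2}$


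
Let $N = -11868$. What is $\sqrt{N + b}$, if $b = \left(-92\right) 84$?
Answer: $2 i \sqrt{4899} \approx 139.99 i$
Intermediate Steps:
$b = -7728$
$\sqrt{N + b} = \sqrt{-11868 - 7728} = \sqrt{-19596} = 2 i \sqrt{4899}$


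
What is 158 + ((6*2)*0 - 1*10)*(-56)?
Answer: 718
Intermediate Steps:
158 + ((6*2)*0 - 1*10)*(-56) = 158 + (12*0 - 10)*(-56) = 158 + (0 - 10)*(-56) = 158 - 10*(-56) = 158 + 560 = 718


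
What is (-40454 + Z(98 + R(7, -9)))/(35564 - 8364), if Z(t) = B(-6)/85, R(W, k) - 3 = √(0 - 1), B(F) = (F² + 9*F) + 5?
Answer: -3438603/2312000 ≈ -1.4873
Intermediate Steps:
B(F) = 5 + F² + 9*F
R(W, k) = 3 + I (R(W, k) = 3 + √(0 - 1) = 3 + √(-1) = 3 + I)
Z(t) = -13/85 (Z(t) = (5 + (-6)² + 9*(-6))/85 = (5 + 36 - 54)*(1/85) = -13*1/85 = -13/85)
(-40454 + Z(98 + R(7, -9)))/(35564 - 8364) = (-40454 - 13/85)/(35564 - 8364) = -3438603/85/27200 = -3438603/85*1/27200 = -3438603/2312000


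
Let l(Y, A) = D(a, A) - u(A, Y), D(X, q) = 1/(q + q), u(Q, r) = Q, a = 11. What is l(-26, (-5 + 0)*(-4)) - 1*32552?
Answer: -1302879/40 ≈ -32572.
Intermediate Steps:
D(X, q) = 1/(2*q)
l(Y, A) = 1/(2*A) - A
l(-26, (-5 + 0)*(-4)) - 1*32552 = (1/(2*(((-5 + 0)*(-4)))) - (-5 + 0)*(-4)) - 1*32552 = (1/(2*((-5*(-4)))) - (-5)*(-4)) - 32552 = ((½)/20 - 1*20) - 32552 = ((½)*(1/20) - 20) - 32552 = (1/40 - 20) - 32552 = -799/40 - 32552 = -1302879/40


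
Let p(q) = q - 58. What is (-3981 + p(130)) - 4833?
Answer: -8742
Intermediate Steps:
p(q) = -58 + q
(-3981 + p(130)) - 4833 = (-3981 + (-58 + 130)) - 4833 = (-3981 + 72) - 4833 = -3909 - 4833 = -8742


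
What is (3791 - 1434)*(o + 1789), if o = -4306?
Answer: -5932569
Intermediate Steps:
(3791 - 1434)*(o + 1789) = (3791 - 1434)*(-4306 + 1789) = 2357*(-2517) = -5932569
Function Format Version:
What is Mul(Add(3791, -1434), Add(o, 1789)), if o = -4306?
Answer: -5932569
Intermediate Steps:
Mul(Add(3791, -1434), Add(o, 1789)) = Mul(Add(3791, -1434), Add(-4306, 1789)) = Mul(2357, -2517) = -5932569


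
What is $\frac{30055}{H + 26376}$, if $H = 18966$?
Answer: $\frac{30055}{45342} \approx 0.66285$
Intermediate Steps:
$\frac{30055}{H + 26376} = \frac{30055}{18966 + 26376} = \frac{30055}{45342}$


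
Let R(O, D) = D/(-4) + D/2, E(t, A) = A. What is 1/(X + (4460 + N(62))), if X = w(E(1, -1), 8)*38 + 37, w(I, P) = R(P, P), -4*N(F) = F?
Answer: 2/9115 ≈ 0.00021942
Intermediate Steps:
N(F) = -F/4
R(O, D) = D/4 (R(O, D) = D*(-¼) + D*(½) = -D/4 + D/2 = D/4)
w(I, P) = P/4
X = 113 (X = ((¼)*8)*38 + 37 = 2*38 + 37 = 76 + 37 = 113)
1/(X + (4460 + N(62))) = 1/(113 + (4460 - ¼*62)) = 1/(113 + (4460 - 31/2)) = 1/(113 + 8889/2) = 1/(9115/2) = 2/9115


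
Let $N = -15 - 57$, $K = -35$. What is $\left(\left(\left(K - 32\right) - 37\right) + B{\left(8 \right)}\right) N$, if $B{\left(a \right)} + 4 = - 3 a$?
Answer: $9504$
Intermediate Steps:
$B{\left(a \right)} = -4 - 3 a$
$N = -72$ ($N = -15 - 57 = -72$)
$\left(\left(\left(K - 32\right) - 37\right) + B{\left(8 \right)}\right) N = \left(\left(\left(-35 - 32\right) - 37\right) - 28\right) \left(-72\right) = \left(\left(-67 - 37\right) - 28\right) \left(-72\right) = \left(-104 - 28\right) \left(-72\right) = \left(-132\right) \left(-72\right) = 9504$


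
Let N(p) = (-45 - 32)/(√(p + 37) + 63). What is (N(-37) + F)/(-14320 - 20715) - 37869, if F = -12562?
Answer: -1085504606/28665 ≈ -37869.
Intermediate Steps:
N(p) = -77/(63 + √(37 + p)) (N(p) = -77/(√(37 + p) + 63) = -77/(63 + √(37 + p)))
(N(-37) + F)/(-14320 - 20715) - 37869 = (-77/(63 + √(37 - 37)) - 12562)/(-14320 - 20715) - 37869 = (-77/(63 + √0) - 12562)/(-35035) - 37869 = (-77/(63 + 0) - 12562)*(-1/35035) - 37869 = (-77/63 - 12562)*(-1/35035) - 37869 = (-77*1/63 - 12562)*(-1/35035) - 37869 = (-11/9 - 12562)*(-1/35035) - 37869 = -113069/9*(-1/35035) - 37869 = 10279/28665 - 37869 = -1085504606/28665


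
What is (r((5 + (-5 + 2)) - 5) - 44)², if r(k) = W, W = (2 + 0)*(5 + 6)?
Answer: 484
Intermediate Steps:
W = 22 (W = 2*11 = 22)
r(k) = 22
(r((5 + (-5 + 2)) - 5) - 44)² = (22 - 44)² = (-22)² = 484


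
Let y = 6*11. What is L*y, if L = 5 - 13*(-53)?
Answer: 45804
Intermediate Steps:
L = 694 (L = 5 + 689 = 694)
y = 66
L*y = 694*66 = 45804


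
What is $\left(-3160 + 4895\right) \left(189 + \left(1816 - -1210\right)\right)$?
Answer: $5578025$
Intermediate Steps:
$\left(-3160 + 4895\right) \left(189 + \left(1816 - -1210\right)\right) = 1735 \left(189 + \left(1816 + 1210\right)\right) = 1735 \left(189 + 3026\right) = 1735 \cdot 3215 = 5578025$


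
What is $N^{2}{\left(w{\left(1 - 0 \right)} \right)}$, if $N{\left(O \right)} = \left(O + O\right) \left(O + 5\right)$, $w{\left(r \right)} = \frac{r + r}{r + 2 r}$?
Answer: $\frac{4624}{81} \approx 57.086$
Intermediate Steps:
$w{\left(r \right)} = \frac{2}{3}$ ($w{\left(r \right)} = \frac{2 r}{3 r} = 2 r \frac{1}{3 r} = \frac{2}{3}$)
$N{\left(O \right)} = 2 O \left(5 + O\right)$
$N^{2}{\left(w{\left(1 - 0 \right)} \right)} = \left(2 \cdot \frac{2}{3} \left(5 + \frac{2}{3}\right)\right)^{2} = \left(2 \cdot \frac{2}{3} \cdot \frac{17}{3}\right)^{2} = \left(\frac{68}{9}\right)^{2} = \frac{4624}{81}$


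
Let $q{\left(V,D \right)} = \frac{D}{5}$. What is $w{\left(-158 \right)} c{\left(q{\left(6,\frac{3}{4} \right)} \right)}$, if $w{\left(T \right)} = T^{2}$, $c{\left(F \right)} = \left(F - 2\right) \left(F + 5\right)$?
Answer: $- \frac{23784451}{100} \approx -2.3784 \cdot 10^{5}$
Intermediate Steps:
$q{\left(V,D \right)} = \frac{D}{5}$ ($q{\left(V,D \right)} = D \frac{1}{5} = \frac{D}{5}$)
$c{\left(F \right)} = \left(-2 + F\right) \left(5 + F\right)$
$w{\left(-158 \right)} c{\left(q{\left(6,\frac{3}{4} \right)} \right)} = \left(-158\right)^{2} \left(-10 + \left(\frac{3 \cdot \frac{1}{4}}{5}\right)^{2} + 3 \frac{3 \cdot \frac{1}{4}}{5}\right) = 24964 \left(-10 + \left(\frac{3 \cdot \frac{1}{4}}{5}\right)^{2} + 3 \frac{3 \cdot \frac{1}{4}}{5}\right) = 24964 \left(-10 + \left(\frac{1}{5} \cdot \frac{3}{4}\right)^{2} + 3 \cdot \frac{1}{5} \cdot \frac{3}{4}\right) = 24964 \left(-10 + \left(\frac{3}{20}\right)^{2} + 3 \cdot \frac{3}{20}\right) = 24964 \left(-10 + \frac{9}{400} + \frac{9}{20}\right) = 24964 \left(- \frac{3811}{400}\right) = - \frac{23784451}{100}$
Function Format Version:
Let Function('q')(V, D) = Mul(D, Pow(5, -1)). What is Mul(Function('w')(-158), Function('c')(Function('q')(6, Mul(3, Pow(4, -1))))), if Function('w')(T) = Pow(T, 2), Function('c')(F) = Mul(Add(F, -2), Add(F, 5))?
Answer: Rational(-23784451, 100) ≈ -2.3784e+5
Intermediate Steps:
Function('q')(V, D) = Mul(Rational(1, 5), D) (Function('q')(V, D) = Mul(D, Rational(1, 5)) = Mul(Rational(1, 5), D))
Function('c')(F) = Mul(Add(-2, F), Add(5, F))
Mul(Function('w')(-158), Function('c')(Function('q')(6, Mul(3, Pow(4, -1))))) = Mul(Pow(-158, 2), Add(-10, Pow(Mul(Rational(1, 5), Mul(3, Pow(4, -1))), 2), Mul(3, Mul(Rational(1, 5), Mul(3, Pow(4, -1)))))) = Mul(24964, Add(-10, Pow(Mul(Rational(1, 5), Mul(3, Rational(1, 4))), 2), Mul(3, Mul(Rational(1, 5), Mul(3, Rational(1, 4)))))) = Mul(24964, Add(-10, Pow(Mul(Rational(1, 5), Rational(3, 4)), 2), Mul(3, Mul(Rational(1, 5), Rational(3, 4))))) = Mul(24964, Add(-10, Pow(Rational(3, 20), 2), Mul(3, Rational(3, 20)))) = Mul(24964, Add(-10, Rational(9, 400), Rational(9, 20))) = Mul(24964, Rational(-3811, 400)) = Rational(-23784451, 100)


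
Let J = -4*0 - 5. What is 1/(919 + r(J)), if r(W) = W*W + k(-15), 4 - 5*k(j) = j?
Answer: 5/4739 ≈ 0.0010551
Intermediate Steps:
k(j) = ⅘ - j/5
J = -5 (J = 0 - 5 = -5)
r(W) = 19/5 + W² (r(W) = W*W + (⅘ - ⅕*(-15)) = W² + (⅘ + 3) = W² + 19/5 = 19/5 + W²)
1/(919 + r(J)) = 1/(919 + (19/5 + (-5)²)) = 1/(919 + (19/5 + 25)) = 1/(919 + 144/5) = 1/(4739/5) = 5/4739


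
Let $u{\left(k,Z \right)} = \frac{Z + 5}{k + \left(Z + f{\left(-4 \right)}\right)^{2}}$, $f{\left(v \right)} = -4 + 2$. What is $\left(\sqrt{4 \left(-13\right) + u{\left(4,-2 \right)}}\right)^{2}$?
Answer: $- \frac{1037}{20} \approx -51.85$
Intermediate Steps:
$f{\left(v \right)} = -2$
$u{\left(k,Z \right)} = \frac{5 + Z}{k + \left(-2 + Z\right)^{2}}$ ($u{\left(k,Z \right)} = \frac{Z + 5}{k + \left(Z - 2\right)^{2}} = \frac{5 + Z}{k + \left(-2 + Z\right)^{2}}$)
$\left(\sqrt{4 \left(-13\right) + u{\left(4,-2 \right)}}\right)^{2} = \left(\sqrt{4 \left(-13\right) + \frac{5 - 2}{4 + \left(-2 - 2\right)^{2}}}\right)^{2} = \left(\sqrt{-52 + \frac{1}{4 + \left(-4\right)^{2}} \cdot 3}\right)^{2} = \left(\sqrt{-52 + \frac{1}{4 + 16} \cdot 3}\right)^{2} = \left(\sqrt{-52 + \frac{1}{20} \cdot 3}\right)^{2} = \left(\sqrt{-52 + \frac{3}{20}}\right)^{2} = \left(\sqrt{- \frac{1037}{20}}\right)^{2} = \left(\frac{i \sqrt{5185}}{10}\right)^{2} = - \frac{1037}{20}$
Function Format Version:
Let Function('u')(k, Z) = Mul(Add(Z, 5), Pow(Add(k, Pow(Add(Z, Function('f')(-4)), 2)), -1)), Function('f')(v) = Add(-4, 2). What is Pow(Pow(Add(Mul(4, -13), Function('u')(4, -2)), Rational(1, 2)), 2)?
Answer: Rational(-1037, 20) ≈ -51.850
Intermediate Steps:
Function('f')(v) = -2
Function('u')(k, Z) = Mul(Pow(Add(k, Pow(Add(-2, Z), 2)), -1), Add(5, Z)) (Function('u')(k, Z) = Mul(Add(Z, 5), Pow(Add(k, Pow(Add(Z, -2), 2)), -1)) = Mul(Add(5, Z), Pow(Add(k, Pow(Add(-2, Z), 2)), -1)) = Mul(Pow(Add(k, Pow(Add(-2, Z), 2)), -1), Add(5, Z)))
Pow(Pow(Add(Mul(4, -13), Function('u')(4, -2)), Rational(1, 2)), 2) = Pow(Pow(Add(Mul(4, -13), Mul(Pow(Add(4, Pow(Add(-2, -2), 2)), -1), Add(5, -2))), Rational(1, 2)), 2) = Pow(Pow(Add(-52, Mul(Pow(Add(4, Pow(-4, 2)), -1), 3)), Rational(1, 2)), 2) = Pow(Pow(Add(-52, Mul(Pow(Add(4, 16), -1), 3)), Rational(1, 2)), 2) = Pow(Pow(Add(-52, Mul(Pow(20, -1), 3)), Rational(1, 2)), 2) = Pow(Pow(Add(-52, Mul(Rational(1, 20), 3)), Rational(1, 2)), 2) = Pow(Pow(Add(-52, Rational(3, 20)), Rational(1, 2)), 2) = Pow(Pow(Rational(-1037, 20), Rational(1, 2)), 2) = Pow(Mul(Rational(1, 10), I, Pow(5185, Rational(1, 2))), 2) = Rational(-1037, 20)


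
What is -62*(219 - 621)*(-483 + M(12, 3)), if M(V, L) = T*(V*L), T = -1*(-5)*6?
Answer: 14879628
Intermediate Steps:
T = 30 (T = 5*6 = 30)
M(V, L) = 30*L*V (M(V, L) = 30*(V*L) = 30*(L*V) = 30*L*V)
-62*(219 - 621)*(-483 + M(12, 3)) = -62*(219 - 621)*(-483 + 30*3*12) = -(-24924)*(-483 + 1080) = -(-24924)*597 = -62*(-239994) = 14879628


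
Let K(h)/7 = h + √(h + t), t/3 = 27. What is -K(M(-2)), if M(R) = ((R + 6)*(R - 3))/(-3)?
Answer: -140/3 - 7*√789/3 ≈ -112.21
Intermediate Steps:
t = 81 (t = 3*27 = 81)
M(R) = -(-3 + R)*(6 + R)/3 (M(R) = ((6 + R)*(-3 + R))*(-⅓) = ((-3 + R)*(6 + R))*(-⅓) = -(-3 + R)*(6 + R)/3)
K(h) = 7*h + 7*√(81 + h) (K(h) = 7*(h + √(h + 81)) = 7*(h + √(81 + h)) = 7*h + 7*√(81 + h))
-K(M(-2)) = -(7*(6 - 1*(-2) - ⅓*(-2)²) + 7*√(81 + (6 - 1*(-2) - ⅓*(-2)²))) = -(7*(6 + 2 - ⅓*4) + 7*√(81 + (6 + 2 - ⅓*4))) = -(7*(6 + 2 - 4/3) + 7*√(81 + (6 + 2 - 4/3))) = -(7*(20/3) + 7*√(81 + 20/3)) = -(140/3 + 7*√(263/3)) = -(140/3 + 7*(√789/3)) = -(140/3 + 7*√789/3) = -140/3 - 7*√789/3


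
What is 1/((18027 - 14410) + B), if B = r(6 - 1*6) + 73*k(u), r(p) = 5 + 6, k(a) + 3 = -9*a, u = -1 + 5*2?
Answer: -1/2504 ≈ -0.00039936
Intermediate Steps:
u = 9 (u = -1 + 10 = 9)
k(a) = -3 - 9*a
r(p) = 11
B = -6121 (B = 11 + 73*(-3 - 9*9) = 11 + 73*(-3 - 81) = 11 + 73*(-84) = 11 - 6132 = -6121)
1/((18027 - 14410) + B) = 1/((18027 - 14410) - 6121) = 1/(3617 - 6121) = 1/(-2504) = -1/2504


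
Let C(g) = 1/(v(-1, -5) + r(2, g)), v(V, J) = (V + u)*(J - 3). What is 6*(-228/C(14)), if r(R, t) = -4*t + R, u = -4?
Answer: 19152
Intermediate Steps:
r(R, t) = R - 4*t
v(V, J) = (-4 + V)*(-3 + J) (v(V, J) = (V - 4)*(J - 3) = (-4 + V)*(-3 + J))
C(g) = 1/(42 - 4*g) (C(g) = 1/((12 - 4*(-5) - 3*(-1) - 5*(-1)) + (2 - 4*g)) = 1/((12 + 20 + 3 + 5) + (2 - 4*g)) = 1/(40 + (2 - 4*g)) = 1/(42 - 4*g))
6*(-228/C(14)) = 6*(-228/((-1/(-42 + 4*14)))) = 6*(-228/((-1/(-42 + 56)))) = 6*(-228/((-1/14))) = 6*(-228/((-1*1/14))) = 6*(-228/(-1/14)) = 6*(-228*(-14)) = 6*3192 = 19152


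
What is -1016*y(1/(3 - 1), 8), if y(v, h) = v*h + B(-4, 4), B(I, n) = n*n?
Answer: -20320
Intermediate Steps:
B(I, n) = n**2
y(v, h) = 16 + h*v (y(v, h) = v*h + 4**2 = h*v + 16 = 16 + h*v)
-1016*y(1/(3 - 1), 8) = -1016*(16 + 8/(3 - 1)) = -1016*(16 + 8/2) = -1016*(16 + 8*(1/2)) = -1016*(16 + 4) = -1016*20 = -20320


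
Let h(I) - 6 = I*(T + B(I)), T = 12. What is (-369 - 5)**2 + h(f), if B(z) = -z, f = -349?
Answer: 13893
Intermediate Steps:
h(I) = 6 + I*(12 - I)
(-369 - 5)**2 + h(f) = (-369 - 5)**2 + (6 - 1*(-349)**2 + 12*(-349)) = (-374)**2 + (6 - 1*121801 - 4188) = 139876 + (6 - 121801 - 4188) = 139876 - 125983 = 13893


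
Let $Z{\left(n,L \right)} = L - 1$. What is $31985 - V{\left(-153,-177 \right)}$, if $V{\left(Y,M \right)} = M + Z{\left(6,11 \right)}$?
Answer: $32152$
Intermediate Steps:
$Z{\left(n,L \right)} = -1 + L$
$V{\left(Y,M \right)} = 10 + M$ ($V{\left(Y,M \right)} = M + \left(-1 + 11\right) = M + 10 = 10 + M$)
$31985 - V{\left(-153,-177 \right)} = 31985 - \left(10 - 177\right) = 31985 - -167 = 31985 + 167 = 32152$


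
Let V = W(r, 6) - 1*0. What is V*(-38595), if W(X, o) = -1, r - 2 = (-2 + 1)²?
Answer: 38595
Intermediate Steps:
r = 3 (r = 2 + (-2 + 1)² = 2 + (-1)² = 2 + 1 = 3)
V = -1 (V = -1 - 1*0 = -1 + 0 = -1)
V*(-38595) = -1*(-38595) = 38595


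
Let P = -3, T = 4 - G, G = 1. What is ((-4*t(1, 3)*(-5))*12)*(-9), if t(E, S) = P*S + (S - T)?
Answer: 19440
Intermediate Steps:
T = 3 (T = 4 - 1*1 = 4 - 1 = 3)
t(E, S) = -3 - 2*S (t(E, S) = -3*S + (S - 1*3) = -3*S + (S - 3) = -3*S + (-3 + S) = -3 - 2*S)
((-4*t(1, 3)*(-5))*12)*(-9) = ((-4*(-3 - 2*3)*(-5))*12)*(-9) = ((-4*(-3 - 6)*(-5))*12)*(-9) = ((-4*(-9)*(-5))*12)*(-9) = ((36*(-5))*12)*(-9) = -180*12*(-9) = -2160*(-9) = 19440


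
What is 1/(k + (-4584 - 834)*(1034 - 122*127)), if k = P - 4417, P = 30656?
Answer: 1/78370519 ≈ 1.2760e-8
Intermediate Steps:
k = 26239 (k = 30656 - 4417 = 26239)
1/(k + (-4584 - 834)*(1034 - 122*127)) = 1/(26239 + (-4584 - 834)*(1034 - 122*127)) = 1/(26239 - 5418*(1034 - 15494)) = 1/(26239 - 5418*(-14460)) = 1/(26239 + 78344280) = 1/78370519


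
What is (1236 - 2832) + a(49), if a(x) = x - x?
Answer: -1596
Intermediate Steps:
a(x) = 0
(1236 - 2832) + a(49) = (1236 - 2832) + 0 = -1596 + 0 = -1596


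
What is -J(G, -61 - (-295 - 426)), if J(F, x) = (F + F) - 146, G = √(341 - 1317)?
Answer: 146 - 8*I*√61 ≈ 146.0 - 62.482*I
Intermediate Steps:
G = 4*I*√61 (G = √(-976) = 4*I*√61 ≈ 31.241*I)
J(F, x) = -146 + 2*F (J(F, x) = 2*F - 146 = -146 + 2*F)
-J(G, -61 - (-295 - 426)) = -(-146 + 2*(4*I*√61)) = -(-146 + 8*I*√61) = 146 - 8*I*√61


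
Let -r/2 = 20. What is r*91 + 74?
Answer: -3566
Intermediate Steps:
r = -40 (r = -2*20 = -40)
r*91 + 74 = -40*91 + 74 = -3640 + 74 = -3566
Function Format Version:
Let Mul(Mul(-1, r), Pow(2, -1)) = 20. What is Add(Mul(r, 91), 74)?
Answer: -3566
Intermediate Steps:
r = -40 (r = Mul(-2, 20) = -40)
Add(Mul(r, 91), 74) = Add(Mul(-40, 91), 74) = Add(-3640, 74) = -3566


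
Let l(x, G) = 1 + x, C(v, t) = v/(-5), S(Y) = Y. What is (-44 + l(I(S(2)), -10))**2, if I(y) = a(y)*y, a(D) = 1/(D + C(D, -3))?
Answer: 27889/16 ≈ 1743.1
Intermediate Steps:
C(v, t) = -v/5 (C(v, t) = v*(-1/5) = -v/5)
a(D) = 5/(4*D) (a(D) = 1/(D - D/5) = 1/(4*D/5) = 5/(4*D))
I(y) = 5/4 (I(y) = (5/(4*y))*y = 5/4)
(-44 + l(I(S(2)), -10))**2 = (-44 + (1 + 5/4))**2 = (-44 + 9/4)**2 = (-167/4)**2 = 27889/16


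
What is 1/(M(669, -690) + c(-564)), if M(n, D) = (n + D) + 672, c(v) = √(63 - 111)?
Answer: 217/141283 - 4*I*√3/423849 ≈ 0.0015359 - 1.6346e-5*I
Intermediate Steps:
c(v) = 4*I*√3 (c(v) = √(-48) = 4*I*√3)
M(n, D) = 672 + D + n (M(n, D) = (D + n) + 672 = 672 + D + n)
1/(M(669, -690) + c(-564)) = 1/((672 - 690 + 669) + 4*I*√3) = 1/(651 + 4*I*√3)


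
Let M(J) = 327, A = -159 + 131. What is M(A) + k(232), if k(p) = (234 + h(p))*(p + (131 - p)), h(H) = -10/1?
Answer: 29671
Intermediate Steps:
h(H) = -10 (h(H) = -10*1 = -10)
A = -28
k(p) = 29344 (k(p) = (234 - 10)*(p + (131 - p)) = 224*131 = 29344)
M(A) + k(232) = 327 + 29344 = 29671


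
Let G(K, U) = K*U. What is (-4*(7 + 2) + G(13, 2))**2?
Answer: 100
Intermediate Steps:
(-4*(7 + 2) + G(13, 2))**2 = (-4*(7 + 2) + 13*2)**2 = (-4*9 + 26)**2 = (-36 + 26)**2 = (-10)**2 = 100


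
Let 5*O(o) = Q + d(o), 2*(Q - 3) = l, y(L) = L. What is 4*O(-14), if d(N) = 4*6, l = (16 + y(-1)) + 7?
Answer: 152/5 ≈ 30.400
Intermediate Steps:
l = 22 (l = (16 - 1) + 7 = 15 + 7 = 22)
d(N) = 24
Q = 14 (Q = 3 + (1/2)*22 = 3 + 11 = 14)
O(o) = 38/5 (O(o) = (14 + 24)/5 = (1/5)*38 = 38/5)
4*O(-14) = 4*(38/5) = 152/5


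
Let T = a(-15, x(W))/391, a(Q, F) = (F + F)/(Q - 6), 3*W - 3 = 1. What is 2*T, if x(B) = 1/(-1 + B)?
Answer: -4/2737 ≈ -0.0014615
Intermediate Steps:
W = 4/3 (W = 1 + (⅓)*1 = 1 + ⅓ = 4/3 ≈ 1.3333)
a(Q, F) = 2*F/(-6 + Q) (a(Q, F) = (2*F)/(-6 + Q) = 2*F/(-6 + Q))
T = -2/2737 (T = (2/((-1 + 4/3)*(-6 - 15)))/391 = (2/((⅓)*(-21)))*(1/391) = (2*3*(-1/21))*(1/391) = -2/7*1/391 = -2/2737 ≈ -0.00073073)
2*T = 2*(-2/2737) = -4/2737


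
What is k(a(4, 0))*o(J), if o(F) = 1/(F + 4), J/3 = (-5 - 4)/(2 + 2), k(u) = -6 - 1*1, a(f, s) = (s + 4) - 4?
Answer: 28/11 ≈ 2.5455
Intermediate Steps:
a(f, s) = s (a(f, s) = (4 + s) - 4 = s)
k(u) = -7 (k(u) = -6 - 1 = -7)
J = -27/4 (J = 3*((-5 - 4)/(2 + 2)) = 3*(-9/4) = -27/4 ≈ -6.7500)
o(F) = 1/(4 + F)
k(a(4, 0))*o(J) = -7/(4 - 27/4) = -7/(-11/4) = -7*(-4/11) = 28/11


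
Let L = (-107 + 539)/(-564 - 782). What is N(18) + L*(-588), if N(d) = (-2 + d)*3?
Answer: 159312/673 ≈ 236.72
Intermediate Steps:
N(d) = -6 + 3*d
L = -216/673 (L = 432/(-1346) = 432*(-1/1346) = -216/673 ≈ -0.32095)
N(18) + L*(-588) = (-6 + 3*18) - 216/673*(-588) = (-6 + 54) + 127008/673 = 48 + 127008/673 = 159312/673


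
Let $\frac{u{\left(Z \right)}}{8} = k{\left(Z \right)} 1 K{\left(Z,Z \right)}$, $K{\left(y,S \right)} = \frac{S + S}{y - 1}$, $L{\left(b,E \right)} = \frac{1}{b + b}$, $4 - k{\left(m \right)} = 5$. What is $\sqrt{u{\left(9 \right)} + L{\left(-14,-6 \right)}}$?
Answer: $\frac{i \sqrt{3535}}{14} \approx 4.2468 i$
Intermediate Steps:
$k{\left(m \right)} = -1$ ($k{\left(m \right)} = 4 - 5 = -1$)
$L{\left(b,E \right)} = \frac{1}{2 b}$
$K{\left(y,S \right)} = \frac{2 S}{-1 + y}$
$u{\left(Z \right)} = - \frac{16 Z}{-1 + Z}$ ($u{\left(Z \right)} = 8 \left(-1\right) 1 \frac{2 Z}{-1 + Z} = 8 \left(- \frac{2 Z}{-1 + Z}\right) = - \frac{16 Z}{-1 + Z}$)
$\sqrt{u{\left(9 \right)} + L{\left(-14,-6 \right)}} = \sqrt{\left(-16\right) 9 \frac{1}{-1 + 9} + \frac{1}{2 \left(-14\right)}} = \sqrt{\left(-16\right) 9 \cdot \frac{1}{8} + \frac{1}{2} \left(- \frac{1}{14}\right)} = \sqrt{\left(-16\right) 9 \cdot \frac{1}{8} - \frac{1}{28}} = \sqrt{-18 - \frac{1}{28}} = \sqrt{- \frac{505}{28}} = \frac{i \sqrt{3535}}{14}$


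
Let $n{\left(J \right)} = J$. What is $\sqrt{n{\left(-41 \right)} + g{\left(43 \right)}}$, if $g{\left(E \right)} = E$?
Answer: $\sqrt{2} \approx 1.4142$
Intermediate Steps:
$\sqrt{n{\left(-41 \right)} + g{\left(43 \right)}} = \sqrt{-41 + 43} = \sqrt{2}$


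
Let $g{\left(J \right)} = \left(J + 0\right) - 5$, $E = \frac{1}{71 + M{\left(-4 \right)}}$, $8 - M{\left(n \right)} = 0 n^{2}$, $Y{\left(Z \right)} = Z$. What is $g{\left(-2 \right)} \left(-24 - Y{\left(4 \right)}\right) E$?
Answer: $\frac{196}{79} \approx 2.481$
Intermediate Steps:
$M{\left(n \right)} = 8$ ($M{\left(n \right)} = 8 - 0 n^{2} = 8 - 0 = 8 + 0 = 8$)
$E = \frac{1}{79}$ ($E = \frac{1}{71 + 8} = \frac{1}{79} \approx 0.012658$)
$g{\left(J \right)} = -5 + J$ ($g{\left(J \right)} = J - 5 = -5 + J$)
$g{\left(-2 \right)} \left(-24 - Y{\left(4 \right)}\right) E = \left(-5 - 2\right) \left(-24 - 4\right) \frac{1}{79} = - 7 \left(-24 - 4\right) \frac{1}{79} = \left(-7\right) \left(-28\right) \frac{1}{79} = 196 \cdot \frac{1}{79} = \frac{196}{79}$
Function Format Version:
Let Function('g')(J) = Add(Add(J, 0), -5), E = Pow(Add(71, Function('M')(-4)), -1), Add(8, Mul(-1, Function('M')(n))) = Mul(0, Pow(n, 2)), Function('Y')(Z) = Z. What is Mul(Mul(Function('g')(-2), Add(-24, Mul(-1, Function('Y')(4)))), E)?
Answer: Rational(196, 79) ≈ 2.4810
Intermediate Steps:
Function('M')(n) = 8 (Function('M')(n) = Add(8, Mul(-1, Mul(0, Pow(n, 2)))) = Add(8, Mul(-1, 0)) = Add(8, 0) = 8)
E = Rational(1, 79) (E = Pow(Add(71, 8), -1) = Pow(79, -1) = Rational(1, 79) ≈ 0.012658)
Function('g')(J) = Add(-5, J) (Function('g')(J) = Add(J, -5) = Add(-5, J))
Mul(Mul(Function('g')(-2), Add(-24, Mul(-1, Function('Y')(4)))), E) = Mul(Mul(Add(-5, -2), Add(-24, Mul(-1, 4))), Rational(1, 79)) = Mul(Mul(-7, Add(-24, -4)), Rational(1, 79)) = Mul(Mul(-7, -28), Rational(1, 79)) = Mul(196, Rational(1, 79)) = Rational(196, 79)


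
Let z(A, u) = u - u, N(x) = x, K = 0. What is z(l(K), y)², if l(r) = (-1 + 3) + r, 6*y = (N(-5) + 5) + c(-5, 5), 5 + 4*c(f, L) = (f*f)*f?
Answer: 0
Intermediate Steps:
c(f, L) = -5/4 + f³/4 (c(f, L) = -5/4 + ((f*f)*f)/4 = -5/4 + (f²*f)/4 = -5/4 + f³/4)
y = -65/12 (y = ((-5 + 5) + (-5/4 + (¼)*(-5)³))/6 = (0 + (-5/4 + (¼)*(-125)))/6 = (0 + (-5/4 - 125/4))/6 = (0 - 65/2)/6 = (⅙)*(-65/2) = -65/12 ≈ -5.4167)
l(r) = 2 + r
z(A, u) = 0
z(l(K), y)² = 0² = 0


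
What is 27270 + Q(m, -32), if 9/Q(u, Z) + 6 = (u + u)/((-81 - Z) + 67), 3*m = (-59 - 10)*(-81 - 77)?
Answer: 97626681/3580 ≈ 27270.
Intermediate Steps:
m = 3634 (m = ((-59 - 10)*(-81 - 77))/3 = (-69*(-158))/3 = (⅓)*10902 = 3634)
Q(u, Z) = 9/(-6 + 2*u/(-14 - Z)) (Q(u, Z) = 9/(-6 + (u + u)/((-81 - Z) + 67)) = 9/(-6 + (2*u)/(-14 - Z)) = 9/(-6 + 2*u/(-14 - Z)))
27270 + Q(m, -32) = 27270 + 9*(-14 - 1*(-32))/(2*(42 + 3634 + 3*(-32))) = 27270 + 9*(-14 + 32)/(2*(42 + 3634 - 96)) = 27270 + (9/2)*18/3580 = 27270 + (9/2)*(1/3580)*18 = 27270 + 81/3580 = 97626681/3580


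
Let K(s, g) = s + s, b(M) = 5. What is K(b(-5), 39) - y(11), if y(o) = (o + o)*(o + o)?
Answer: -474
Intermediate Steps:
y(o) = 4*o² (y(o) = (2*o)*(2*o) = 4*o²)
K(s, g) = 2*s
K(b(-5), 39) - y(11) = 2*5 - 4*11² = 10 - 4*121 = 10 - 1*484 = 10 - 484 = -474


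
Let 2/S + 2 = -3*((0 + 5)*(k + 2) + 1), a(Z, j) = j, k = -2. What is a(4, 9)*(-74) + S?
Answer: -3332/5 ≈ -666.40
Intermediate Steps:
S = -⅖ (S = 2/(-2 - 3*((0 + 5)*(-2 + 2) + 1)) = 2/(-2 - 3*(5*0 + 1)) = 2/(-2 - 3*(0 + 1)) = 2/(-2 - 3*1) = 2/(-2 - 3) = 2/(-5) = 2*(-⅕) = -⅖ ≈ -0.40000)
a(4, 9)*(-74) + S = 9*(-74) - ⅖ = -666 - ⅖ = -3332/5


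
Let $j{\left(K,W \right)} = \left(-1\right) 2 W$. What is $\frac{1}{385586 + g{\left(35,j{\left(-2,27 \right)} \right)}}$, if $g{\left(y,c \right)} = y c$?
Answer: $\frac{1}{383696} \approx 2.6062 \cdot 10^{-6}$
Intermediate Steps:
$j{\left(K,W \right)} = - 2 W$
$g{\left(y,c \right)} = c y$
$\frac{1}{385586 + g{\left(35,j{\left(-2,27 \right)} \right)}} = \frac{1}{385586 + \left(-2\right) 27 \cdot 35} = \frac{1}{385586 - 1890} = \frac{1}{383696}$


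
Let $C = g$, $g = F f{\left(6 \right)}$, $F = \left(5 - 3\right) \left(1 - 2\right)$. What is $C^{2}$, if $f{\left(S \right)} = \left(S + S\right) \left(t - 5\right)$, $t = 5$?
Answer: $0$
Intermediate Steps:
$f{\left(S \right)} = 0$ ($f{\left(S \right)} = \left(S + S\right) \left(5 - 5\right) = 2 S 0 = 0$)
$F = -2$ ($F = 2 \left(-1\right) = -2$)
$g = 0$ ($g = \left(-2\right) 0 = 0$)
$C = 0$
$C^{2} = 0^{2} = 0$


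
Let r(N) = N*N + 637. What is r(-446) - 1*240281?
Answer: -40728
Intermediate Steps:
r(N) = 637 + N² (r(N) = N² + 637 = 637 + N²)
r(-446) - 1*240281 = (637 + (-446)²) - 1*240281 = (637 + 198916) - 240281 = 199553 - 240281 = -40728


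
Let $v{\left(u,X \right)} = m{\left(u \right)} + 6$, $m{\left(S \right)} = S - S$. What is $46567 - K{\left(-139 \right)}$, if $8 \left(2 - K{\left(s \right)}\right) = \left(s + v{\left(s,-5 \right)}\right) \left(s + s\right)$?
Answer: $\frac{204747}{4} \approx 51187.0$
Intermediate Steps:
$m{\left(S \right)} = 0$
$v{\left(u,X \right)} = 6$ ($v{\left(u,X \right)} = 0 + 6 = 6$)
$K{\left(s \right)} = 2 - \frac{s \left(6 + s\right)}{4}$ ($K{\left(s \right)} = 2 - \frac{\left(s + 6\right) \left(s + s\right)}{8} = 2 - \frac{\left(6 + s\right) 2 s}{8} = 2 - \frac{2 s \left(6 + s\right)}{8} = 2 - \frac{s \left(6 + s\right)}{4}$)
$46567 - K{\left(-139 \right)} = 46567 - \left(2 - - \frac{417}{2} - \frac{\left(-139\right)^{2}}{4}\right) = 46567 - \left(2 + \frac{417}{2} - \frac{19321}{4}\right) = 46567 - - \frac{18479}{4} = 46567 + \frac{18479}{4} = \frac{204747}{4}$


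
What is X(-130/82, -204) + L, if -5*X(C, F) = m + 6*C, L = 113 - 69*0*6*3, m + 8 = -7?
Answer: 4834/41 ≈ 117.90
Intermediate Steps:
m = -15 (m = -8 - 7 = -15)
L = 113 (L = 113 - 0*3 = 113 - 69*0 = 113 + 0 = 113)
X(C, F) = 3 - 6*C/5 (X(C, F) = -(-15 + 6*C)/5 = 3 - 6*C/5)
X(-130/82, -204) + L = (3 - (-156)/82) + 113 = (3 - 6/5*(-65/41)) + 113 = (3 + 78/41) + 113 = 201/41 + 113 = 4834/41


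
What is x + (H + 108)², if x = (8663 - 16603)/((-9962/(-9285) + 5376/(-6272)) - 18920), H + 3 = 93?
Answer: 12052334191251/307422844 ≈ 39204.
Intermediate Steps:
H = 90 (H = -3 + 93 = 90)
x = 129015075/307422844 (x = -7940/((-9962*(-1/9285) + 5376*(-1/6272)) - 18920) = -7940/((9962/9285 - 6/7) - 18920) = -7940/(14024/64995 - 18920) = -7940/(-1229691376/64995) = -7940*(-64995/1229691376) = 129015075/307422844 ≈ 0.41967)
x + (H + 108)² = 129015075/307422844 + (90 + 108)² = 129015075/307422844 + 198² = 129015075/307422844 + 39204 = 12052334191251/307422844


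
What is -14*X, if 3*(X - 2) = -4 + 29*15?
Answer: -6118/3 ≈ -2039.3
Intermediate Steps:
X = 437/3 (X = 2 + (-4 + 29*15)/3 = 2 + (-4 + 435)/3 = 2 + (1/3)*431 = 2 + 431/3 = 437/3 ≈ 145.67)
-14*X = -14*437/3 = -6118/3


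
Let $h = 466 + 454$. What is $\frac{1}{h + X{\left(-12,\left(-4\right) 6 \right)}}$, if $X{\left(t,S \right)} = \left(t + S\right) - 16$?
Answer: $\frac{1}{868} \approx 0.0011521$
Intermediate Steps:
$X{\left(t,S \right)} = -16 + S + t$ ($X{\left(t,S \right)} = \left(S + t\right) - 16 = -16 + S + t$)
$h = 920$
$\frac{1}{h + X{\left(-12,\left(-4\right) 6 \right)}} = \frac{1}{920 - 52} = \frac{1}{868}$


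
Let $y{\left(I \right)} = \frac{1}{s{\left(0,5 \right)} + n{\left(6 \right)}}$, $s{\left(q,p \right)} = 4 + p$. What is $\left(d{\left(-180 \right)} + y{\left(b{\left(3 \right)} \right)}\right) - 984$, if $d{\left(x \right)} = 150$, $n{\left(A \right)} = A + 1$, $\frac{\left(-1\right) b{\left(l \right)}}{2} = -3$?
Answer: $- \frac{13343}{16} \approx -833.94$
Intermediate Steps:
$b{\left(l \right)} = 6$ ($b{\left(l \right)} = \left(-2\right) \left(-3\right) = 6$)
$n{\left(A \right)} = 1 + A$
$y{\left(I \right)} = \frac{1}{16}$ ($y{\left(I \right)} = \frac{1}{\left(4 + 5\right) + \left(1 + 6\right)} = \frac{1}{9 + 7} = \frac{1}{16}$)
$\left(d{\left(-180 \right)} + y{\left(b{\left(3 \right)} \right)}\right) - 984 = \left(150 + \frac{1}{16}\right) - 984 = \frac{2401}{16} - 984 = - \frac{13343}{16}$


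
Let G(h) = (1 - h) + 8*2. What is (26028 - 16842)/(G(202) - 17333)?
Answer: -4593/8759 ≈ -0.52437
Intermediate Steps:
G(h) = 17 - h (G(h) = (1 - h) + 16 = 17 - h)
(26028 - 16842)/(G(202) - 17333) = (26028 - 16842)/((17 - 1*202) - 17333) = 9186/((17 - 202) - 17333) = 9186/(-185 - 17333) = 9186/(-17518) = 9186*(-1/17518) = -4593/8759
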